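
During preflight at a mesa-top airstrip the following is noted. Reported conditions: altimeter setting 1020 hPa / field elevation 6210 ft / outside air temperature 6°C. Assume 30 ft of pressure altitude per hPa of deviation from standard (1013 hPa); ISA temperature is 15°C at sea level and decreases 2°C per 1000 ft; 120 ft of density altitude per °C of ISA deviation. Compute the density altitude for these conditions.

Pressure altitude = 6210 + (1013 − 1020) × 30 = 6210 + (-210) = 6000 ft.
ISA temperature at 6000 ft = 15 − 2 × (6000/1000) = 3°C.
ISA deviation = 6 − 3 = +3°C.
Density altitude = 6000 + 120 × (3) = 6360 ft.

6360 ft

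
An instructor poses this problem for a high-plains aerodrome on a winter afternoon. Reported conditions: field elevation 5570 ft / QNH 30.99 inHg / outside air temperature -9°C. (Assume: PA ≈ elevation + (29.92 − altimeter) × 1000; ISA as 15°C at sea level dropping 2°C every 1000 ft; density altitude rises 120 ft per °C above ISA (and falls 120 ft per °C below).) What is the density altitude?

2700 ft

Pressure altitude = 5570 + (29.92 − 30.99) × 1000 = 5570 + (-1070) = 4500 ft.
ISA temperature at 4500 ft = 15 − 2 × (4500/1000) = 6°C.
ISA deviation = -9 − 6 = -15°C.
Density altitude = 4500 + 120 × (-15) = 2700 ft.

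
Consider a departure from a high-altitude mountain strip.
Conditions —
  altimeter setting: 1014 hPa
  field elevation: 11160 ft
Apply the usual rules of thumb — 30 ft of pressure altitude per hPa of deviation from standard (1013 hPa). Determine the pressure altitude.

Pressure correction = (1013 − 1014) × 30 = -30 ft.
Pressure altitude = 11160 + (-30) = 11130 ft.

11130 ft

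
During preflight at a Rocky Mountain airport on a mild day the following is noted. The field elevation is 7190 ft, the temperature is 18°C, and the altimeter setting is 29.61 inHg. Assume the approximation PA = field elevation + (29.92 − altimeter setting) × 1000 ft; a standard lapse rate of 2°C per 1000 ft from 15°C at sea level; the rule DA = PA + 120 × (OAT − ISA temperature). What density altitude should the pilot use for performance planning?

9660 ft

Pressure altitude = 7190 + (29.92 − 29.61) × 1000 = 7190 + (+310) = 7500 ft.
ISA temperature at 7500 ft = 15 − 2 × (7500/1000) = 0°C.
ISA deviation = 18 − 0 = +18°C.
Density altitude = 7500 + 120 × (18) = 9660 ft.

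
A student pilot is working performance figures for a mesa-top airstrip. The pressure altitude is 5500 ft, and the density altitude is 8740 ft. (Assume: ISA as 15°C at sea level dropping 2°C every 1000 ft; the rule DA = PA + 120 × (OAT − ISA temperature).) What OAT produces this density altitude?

Density altitude − pressure altitude = 8740 − 5500 = +3240 ft.
At 120 ft/°C that is an ISA deviation of 3240/120 = +27°C.
ISA temperature at 5500 ft = 15 − 2 × (5500/1000) = 4°C.
OAT = ISA + deviation = 4 + (+27) = 31°C.

31°C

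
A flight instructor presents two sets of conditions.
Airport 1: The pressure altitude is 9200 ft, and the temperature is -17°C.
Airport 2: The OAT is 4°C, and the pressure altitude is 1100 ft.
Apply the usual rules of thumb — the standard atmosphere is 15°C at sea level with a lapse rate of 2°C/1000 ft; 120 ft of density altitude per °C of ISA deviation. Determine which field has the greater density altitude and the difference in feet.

Airport 1 by 7524 ft

Airport 1: ISA temp = -3.4°C, deviation -13.6°C, DA = 9200 + 120 × (-13.6) = 7568 ft.
Airport 2: ISA temp = 12.8°C, deviation -8.8°C, DA = 1100 + 120 × (-8.8) = 44 ft.
Airport 1 is higher by 7568 − 44 = 7524 ft.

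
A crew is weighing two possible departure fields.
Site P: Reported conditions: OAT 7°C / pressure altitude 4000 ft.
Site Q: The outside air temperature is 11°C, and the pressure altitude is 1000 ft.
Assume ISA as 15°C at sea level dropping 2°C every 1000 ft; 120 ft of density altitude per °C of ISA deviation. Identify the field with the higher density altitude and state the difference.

Site P by 3240 ft

Site P: ISA temp = 7°C, deviation 0°C, DA = 4000 + 120 × 0 = 4000 ft.
Site Q: ISA temp = 13°C, deviation -2°C, DA = 1000 + 120 × (-2) = 760 ft.
Site P is higher by 4000 − 760 = 3240 ft.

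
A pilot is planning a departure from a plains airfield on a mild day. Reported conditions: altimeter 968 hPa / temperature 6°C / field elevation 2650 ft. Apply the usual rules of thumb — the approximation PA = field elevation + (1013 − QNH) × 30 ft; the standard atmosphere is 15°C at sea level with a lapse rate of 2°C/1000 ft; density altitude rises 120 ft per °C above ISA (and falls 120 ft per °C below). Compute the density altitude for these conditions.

3880 ft

Pressure altitude = 2650 + (1013 − 968) × 30 = 2650 + (+1350) = 4000 ft.
ISA temperature at 4000 ft = 15 − 2 × (4000/1000) = 7°C.
ISA deviation = 6 − 7 = -1°C.
Density altitude = 4000 + 120 × (-1) = 3880 ft.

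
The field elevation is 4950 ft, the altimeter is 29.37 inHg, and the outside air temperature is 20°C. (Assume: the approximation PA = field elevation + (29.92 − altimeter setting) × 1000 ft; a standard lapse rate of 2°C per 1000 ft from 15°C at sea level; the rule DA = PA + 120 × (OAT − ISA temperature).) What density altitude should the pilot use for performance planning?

Pressure altitude = 4950 + (29.92 − 29.37) × 1000 = 4950 + (+550) = 5500 ft.
ISA temperature at 5500 ft = 15 − 2 × (5500/1000) = 4°C.
ISA deviation = 20 − 4 = +16°C.
Density altitude = 5500 + 120 × (16) = 7420 ft.

7420 ft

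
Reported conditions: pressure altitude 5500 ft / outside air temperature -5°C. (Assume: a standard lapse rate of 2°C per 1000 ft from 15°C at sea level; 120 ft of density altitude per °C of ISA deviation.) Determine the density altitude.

ISA temperature at 5500 ft = 15 − 2 × (5500/1000) = 4°C.
ISA deviation = -5 − 4 = -9°C.
Density altitude = 5500 + 120 × (-9) = 5500 + (-1080) = 4420 ft.

4420 ft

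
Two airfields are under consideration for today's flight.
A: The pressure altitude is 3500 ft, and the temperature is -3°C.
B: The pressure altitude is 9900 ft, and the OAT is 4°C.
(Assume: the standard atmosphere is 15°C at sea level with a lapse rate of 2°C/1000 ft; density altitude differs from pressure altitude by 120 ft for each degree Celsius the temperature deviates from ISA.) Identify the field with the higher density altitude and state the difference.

B by 8776 ft

A: ISA temp = 8°C, deviation -11°C, DA = 3500 + 120 × (-11) = 2180 ft.
B: ISA temp = -4.8°C, deviation +8.8°C, DA = 9900 + 120 × 8.8 = 10956 ft.
B is higher by 10956 − 2180 = 8776 ft.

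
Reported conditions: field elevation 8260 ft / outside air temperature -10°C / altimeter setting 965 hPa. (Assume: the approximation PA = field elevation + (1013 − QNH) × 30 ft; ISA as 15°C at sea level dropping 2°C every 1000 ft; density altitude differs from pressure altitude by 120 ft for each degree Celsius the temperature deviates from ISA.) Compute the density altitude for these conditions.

Pressure altitude = 8260 + (1013 − 965) × 30 = 8260 + (+1440) = 9700 ft.
ISA temperature at 9700 ft = 15 − 2 × (9700/1000) = -4.4°C.
ISA deviation = -10 − (-4.4) = -5.6°C.
Density altitude = 9700 + 120 × (-5.6) = 9028 ft.

9028 ft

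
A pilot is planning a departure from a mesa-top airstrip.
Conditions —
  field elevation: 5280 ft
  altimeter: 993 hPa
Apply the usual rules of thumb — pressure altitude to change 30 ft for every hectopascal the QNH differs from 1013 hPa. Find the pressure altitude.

5880 ft

Pressure correction = (1013 − 993) × 30 = +600 ft.
Pressure altitude = 5280 + (+600) = 5880 ft.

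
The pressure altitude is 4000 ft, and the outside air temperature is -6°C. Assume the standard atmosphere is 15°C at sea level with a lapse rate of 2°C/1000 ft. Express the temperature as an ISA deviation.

ISA temperature at 4000 ft = 15 − 2 × (4000/1000) = 7°C.
Deviation = OAT − ISA = -6 − 7 = -13°C.

ISA-13°C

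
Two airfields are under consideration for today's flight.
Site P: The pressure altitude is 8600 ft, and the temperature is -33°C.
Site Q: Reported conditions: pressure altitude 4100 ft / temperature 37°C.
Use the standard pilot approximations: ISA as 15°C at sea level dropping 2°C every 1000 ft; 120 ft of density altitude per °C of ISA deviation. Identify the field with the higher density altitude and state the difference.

Site Q by 2820 ft

Site P: ISA temp = -2.2°C, deviation -30.8°C, DA = 8600 + 120 × (-30.8) = 4904 ft.
Site Q: ISA temp = 6.8°C, deviation +30.2°C, DA = 4100 + 120 × 30.2 = 7724 ft.
Site Q is higher by 7724 − 4904 = 2820 ft.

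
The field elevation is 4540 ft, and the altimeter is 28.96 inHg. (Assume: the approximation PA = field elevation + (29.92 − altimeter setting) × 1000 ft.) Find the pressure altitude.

5500 ft

Pressure correction = (29.92 − 28.96) × 1000 = +960 ft.
Pressure altitude = 4540 + (+960) = 5500 ft.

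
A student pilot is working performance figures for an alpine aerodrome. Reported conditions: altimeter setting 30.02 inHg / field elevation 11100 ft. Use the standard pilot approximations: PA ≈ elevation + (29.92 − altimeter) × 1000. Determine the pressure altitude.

Pressure correction = (29.92 − 30.02) × 1000 = -100 ft.
Pressure altitude = 11100 + (-100) = 11000 ft.

11000 ft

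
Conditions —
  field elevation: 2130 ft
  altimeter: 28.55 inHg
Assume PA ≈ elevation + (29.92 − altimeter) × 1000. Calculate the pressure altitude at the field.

Pressure correction = (29.92 − 28.55) × 1000 = +1370 ft.
Pressure altitude = 2130 + (+1370) = 3500 ft.

3500 ft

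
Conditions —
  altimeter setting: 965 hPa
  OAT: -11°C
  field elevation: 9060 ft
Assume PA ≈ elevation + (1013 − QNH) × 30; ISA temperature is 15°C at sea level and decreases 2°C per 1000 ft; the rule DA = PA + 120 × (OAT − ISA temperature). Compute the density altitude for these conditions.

9900 ft

Pressure altitude = 9060 + (1013 − 965) × 30 = 9060 + (+1440) = 10500 ft.
ISA temperature at 10500 ft = 15 − 2 × (10500/1000) = -6°C.
ISA deviation = -11 − (-6) = -5°C.
Density altitude = 10500 + 120 × (-5) = 9900 ft.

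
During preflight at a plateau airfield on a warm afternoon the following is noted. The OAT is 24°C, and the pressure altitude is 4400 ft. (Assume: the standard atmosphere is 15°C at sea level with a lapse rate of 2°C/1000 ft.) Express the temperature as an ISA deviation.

ISA temperature at 4400 ft = 15 − 2 × (4400/1000) = 6.2°C.
Deviation = OAT − ISA = 24 − 6.2 = +17.8°C.

ISA+17.8°C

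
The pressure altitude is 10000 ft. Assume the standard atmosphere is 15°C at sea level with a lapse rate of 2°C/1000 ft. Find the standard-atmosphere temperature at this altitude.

-5°C

ISA temperature = 15 − 2 × (10000/1000) = 15 − 20 = -5°C.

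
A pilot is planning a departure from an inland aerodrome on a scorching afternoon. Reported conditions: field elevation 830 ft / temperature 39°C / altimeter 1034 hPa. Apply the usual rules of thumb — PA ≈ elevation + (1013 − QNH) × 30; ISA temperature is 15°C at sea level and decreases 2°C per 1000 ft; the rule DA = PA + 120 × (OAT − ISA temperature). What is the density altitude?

3128 ft

Pressure altitude = 830 + (1013 − 1034) × 30 = 830 + (-630) = 200 ft.
ISA temperature at 200 ft = 15 − 2 × (200/1000) = 14.6°C.
ISA deviation = 39 − 14.6 = +24.4°C.
Density altitude = 200 + 120 × (24.4) = 3128 ft.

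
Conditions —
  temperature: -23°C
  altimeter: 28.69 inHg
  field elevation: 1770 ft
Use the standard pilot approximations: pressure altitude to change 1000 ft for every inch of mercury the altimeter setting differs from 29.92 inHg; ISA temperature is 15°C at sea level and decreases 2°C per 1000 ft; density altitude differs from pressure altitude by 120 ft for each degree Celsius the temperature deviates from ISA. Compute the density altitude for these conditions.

-840 ft

Pressure altitude = 1770 + (29.92 − 28.69) × 1000 = 1770 + (+1230) = 3000 ft.
ISA temperature at 3000 ft = 15 − 2 × (3000/1000) = 9°C.
ISA deviation = -23 − 9 = -32°C.
Density altitude = 3000 + 120 × (-32) = -840 ft.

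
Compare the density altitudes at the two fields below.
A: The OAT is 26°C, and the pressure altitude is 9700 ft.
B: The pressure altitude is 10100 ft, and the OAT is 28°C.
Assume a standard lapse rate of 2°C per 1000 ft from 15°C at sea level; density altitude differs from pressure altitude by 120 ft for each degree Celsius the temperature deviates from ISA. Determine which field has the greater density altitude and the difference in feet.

A: ISA temp = -4.4°C, deviation +30.4°C, DA = 9700 + 120 × 30.4 = 13348 ft.
B: ISA temp = -5.2°C, deviation +33.2°C, DA = 10100 + 120 × 33.2 = 14084 ft.
B is higher by 14084 − 13348 = 736 ft.

B by 736 ft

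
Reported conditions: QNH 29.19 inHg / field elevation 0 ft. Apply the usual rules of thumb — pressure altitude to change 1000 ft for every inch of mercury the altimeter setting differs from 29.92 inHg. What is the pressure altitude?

730 ft

Pressure correction = (29.92 − 29.19) × 1000 = +730 ft.
Pressure altitude = 0 + (+730) = 730 ft.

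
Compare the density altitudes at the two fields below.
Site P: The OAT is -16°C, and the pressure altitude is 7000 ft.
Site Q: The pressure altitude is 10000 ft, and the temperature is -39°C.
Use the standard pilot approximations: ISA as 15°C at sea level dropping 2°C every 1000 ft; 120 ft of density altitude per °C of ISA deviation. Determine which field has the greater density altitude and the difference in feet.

Site Q by 960 ft

Site P: ISA temp = 1°C, deviation -17°C, DA = 7000 + 120 × (-17) = 4960 ft.
Site Q: ISA temp = -5°C, deviation -34°C, DA = 10000 + 120 × (-34) = 5920 ft.
Site Q is higher by 5920 − 4960 = 960 ft.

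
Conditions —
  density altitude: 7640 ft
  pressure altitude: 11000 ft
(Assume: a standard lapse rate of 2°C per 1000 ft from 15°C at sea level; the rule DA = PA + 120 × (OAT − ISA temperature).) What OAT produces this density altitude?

Density altitude − pressure altitude = 7640 − 11000 = -3360 ft.
At 120 ft/°C that is an ISA deviation of -3360/120 = -28°C.
ISA temperature at 11000 ft = 15 − 2 × (11000/1000) = -7°C.
OAT = ISA + deviation = -7 + (-28) = -35°C.

-35°C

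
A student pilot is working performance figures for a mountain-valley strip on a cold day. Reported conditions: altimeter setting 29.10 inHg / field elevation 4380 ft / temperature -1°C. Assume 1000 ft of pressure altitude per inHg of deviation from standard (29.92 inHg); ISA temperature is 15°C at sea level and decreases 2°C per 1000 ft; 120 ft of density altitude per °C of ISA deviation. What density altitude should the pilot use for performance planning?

Pressure altitude = 4380 + (29.92 − 29.10) × 1000 = 4380 + (+820) = 5200 ft.
ISA temperature at 5200 ft = 15 − 2 × (5200/1000) = 4.6°C.
ISA deviation = -1 − 4.6 = -5.6°C.
Density altitude = 5200 + 120 × (-5.6) = 4528 ft.

4528 ft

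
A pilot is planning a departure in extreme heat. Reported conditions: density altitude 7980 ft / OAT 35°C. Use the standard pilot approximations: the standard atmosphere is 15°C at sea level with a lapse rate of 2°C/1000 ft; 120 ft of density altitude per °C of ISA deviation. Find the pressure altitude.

DA = PA + 120 × (OAT − (15 − 2·PA/1000)) = PA + 120·OAT − 1800 + 0.24·PA = 1.24·PA + 120·OAT − 1800.
So 1.24·PA = 7980 − 120 × 35 + 1800 = 5580.
PA = 5580 / 1.24 = 4500 ft.

4500 ft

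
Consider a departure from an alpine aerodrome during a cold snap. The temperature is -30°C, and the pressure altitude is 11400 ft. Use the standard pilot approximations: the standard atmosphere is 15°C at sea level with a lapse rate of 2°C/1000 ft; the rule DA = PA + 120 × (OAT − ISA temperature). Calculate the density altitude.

ISA temperature at 11400 ft = 15 − 2 × (11400/1000) = -7.8°C.
ISA deviation = -30 − (-7.8) = -22.2°C.
Density altitude = 11400 + 120 × (-22.2) = 11400 + (-2664) = 8736 ft.

8736 ft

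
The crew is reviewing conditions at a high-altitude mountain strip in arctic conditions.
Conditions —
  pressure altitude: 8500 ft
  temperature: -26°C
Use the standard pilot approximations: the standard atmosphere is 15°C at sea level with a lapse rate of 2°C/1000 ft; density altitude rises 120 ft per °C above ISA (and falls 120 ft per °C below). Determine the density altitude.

5620 ft

ISA temperature at 8500 ft = 15 − 2 × (8500/1000) = -2°C.
ISA deviation = -26 − (-2) = -24°C.
Density altitude = 8500 + 120 × (-24) = 8500 + (-2880) = 5620 ft.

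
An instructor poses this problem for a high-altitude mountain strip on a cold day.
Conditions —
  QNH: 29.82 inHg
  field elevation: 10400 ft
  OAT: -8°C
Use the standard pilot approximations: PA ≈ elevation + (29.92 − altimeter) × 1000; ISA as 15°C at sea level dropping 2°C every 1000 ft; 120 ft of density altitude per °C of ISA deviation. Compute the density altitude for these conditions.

10260 ft

Pressure altitude = 10400 + (29.92 − 29.82) × 1000 = 10400 + (+100) = 10500 ft.
ISA temperature at 10500 ft = 15 − 2 × (10500/1000) = -6°C.
ISA deviation = -8 − (-6) = -2°C.
Density altitude = 10500 + 120 × (-2) = 10260 ft.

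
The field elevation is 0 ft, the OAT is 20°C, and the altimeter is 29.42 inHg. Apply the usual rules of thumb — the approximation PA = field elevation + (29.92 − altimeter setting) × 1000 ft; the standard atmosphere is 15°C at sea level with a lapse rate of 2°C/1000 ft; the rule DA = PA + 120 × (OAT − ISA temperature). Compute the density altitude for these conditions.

Pressure altitude = 0 + (29.92 − 29.42) × 1000 = 0 + (+500) = 500 ft.
ISA temperature at 500 ft = 15 − 2 × (500/1000) = 14°C.
ISA deviation = 20 − 14 = +6°C.
Density altitude = 500 + 120 × (6) = 1220 ft.

1220 ft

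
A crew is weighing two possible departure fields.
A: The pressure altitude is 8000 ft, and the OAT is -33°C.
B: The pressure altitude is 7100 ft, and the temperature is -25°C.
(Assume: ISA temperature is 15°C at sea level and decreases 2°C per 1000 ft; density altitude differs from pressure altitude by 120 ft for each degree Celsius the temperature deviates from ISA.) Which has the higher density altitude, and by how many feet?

A: ISA temp = -1°C, deviation -32°C, DA = 8000 + 120 × (-32) = 4160 ft.
B: ISA temp = 0.8°C, deviation -25.8°C, DA = 7100 + 120 × (-25.8) = 4004 ft.
A is higher by 4160 − 4004 = 156 ft.

A by 156 ft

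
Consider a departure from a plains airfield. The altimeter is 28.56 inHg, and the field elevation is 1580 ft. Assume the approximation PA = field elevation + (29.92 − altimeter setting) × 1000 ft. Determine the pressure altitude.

2940 ft

Pressure correction = (29.92 − 28.56) × 1000 = +1360 ft.
Pressure altitude = 1580 + (+1360) = 2940 ft.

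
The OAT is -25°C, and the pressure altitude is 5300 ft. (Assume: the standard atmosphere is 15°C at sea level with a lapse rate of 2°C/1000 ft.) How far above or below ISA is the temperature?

ISA temperature at 5300 ft = 15 − 2 × (5300/1000) = 4.4°C.
Deviation = OAT − ISA = -25 − 4.4 = -29.4°C.

ISA-29.4°C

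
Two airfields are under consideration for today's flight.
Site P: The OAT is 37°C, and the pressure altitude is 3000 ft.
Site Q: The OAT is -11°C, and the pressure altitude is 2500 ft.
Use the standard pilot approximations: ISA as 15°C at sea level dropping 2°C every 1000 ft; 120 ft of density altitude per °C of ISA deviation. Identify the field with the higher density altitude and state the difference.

Site P by 6380 ft

Site P: ISA temp = 9°C, deviation +28°C, DA = 3000 + 120 × 28 = 6360 ft.
Site Q: ISA temp = 10°C, deviation -21°C, DA = 2500 + 120 × (-21) = -20 ft.
Site P is higher by 6360 − (-20) = 6380 ft.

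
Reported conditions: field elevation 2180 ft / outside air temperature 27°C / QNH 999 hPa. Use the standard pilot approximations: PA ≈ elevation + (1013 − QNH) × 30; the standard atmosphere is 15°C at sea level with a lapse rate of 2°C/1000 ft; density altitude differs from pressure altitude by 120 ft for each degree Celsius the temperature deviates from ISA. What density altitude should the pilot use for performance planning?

Pressure altitude = 2180 + (1013 − 999) × 30 = 2180 + (+420) = 2600 ft.
ISA temperature at 2600 ft = 15 − 2 × (2600/1000) = 9.8°C.
ISA deviation = 27 − 9.8 = +17.2°C.
Density altitude = 2600 + 120 × (17.2) = 4664 ft.

4664 ft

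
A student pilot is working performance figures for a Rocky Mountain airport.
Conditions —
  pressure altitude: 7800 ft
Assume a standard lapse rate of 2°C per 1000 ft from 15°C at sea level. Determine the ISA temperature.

-0.6°C

ISA temperature = 15 − 2 × (7800/1000) = 15 − 15.6 = -0.6°C.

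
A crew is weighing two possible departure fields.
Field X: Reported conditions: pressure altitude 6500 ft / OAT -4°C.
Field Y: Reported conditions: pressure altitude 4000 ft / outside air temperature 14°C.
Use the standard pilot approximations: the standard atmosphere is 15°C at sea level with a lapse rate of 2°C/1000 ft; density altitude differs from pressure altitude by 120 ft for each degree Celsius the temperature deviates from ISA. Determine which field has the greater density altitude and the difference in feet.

Field X by 940 ft

Field X: ISA temp = 2°C, deviation -6°C, DA = 6500 + 120 × (-6) = 5780 ft.
Field Y: ISA temp = 7°C, deviation +7°C, DA = 4000 + 120 × 7 = 4840 ft.
Field X is higher by 5780 − 4840 = 940 ft.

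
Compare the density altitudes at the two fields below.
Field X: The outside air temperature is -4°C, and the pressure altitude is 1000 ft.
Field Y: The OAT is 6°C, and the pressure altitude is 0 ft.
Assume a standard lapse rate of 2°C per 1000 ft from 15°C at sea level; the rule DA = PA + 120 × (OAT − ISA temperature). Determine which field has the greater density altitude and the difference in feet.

Field X by 40 ft

Field X: ISA temp = 13°C, deviation -17°C, DA = 1000 + 120 × (-17) = -1040 ft.
Field Y: ISA temp = 15°C, deviation -9°C, DA = 0 + 120 × (-9) = -1080 ft.
Field X is higher by -1040 − (-1080) = 40 ft.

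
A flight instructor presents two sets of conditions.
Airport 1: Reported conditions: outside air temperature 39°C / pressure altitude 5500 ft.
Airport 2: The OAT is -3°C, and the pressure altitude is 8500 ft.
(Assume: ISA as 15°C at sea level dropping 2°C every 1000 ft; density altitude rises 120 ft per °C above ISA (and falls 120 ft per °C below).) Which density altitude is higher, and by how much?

Airport 1 by 1320 ft

Airport 1: ISA temp = 4°C, deviation +35°C, DA = 5500 + 120 × 35 = 9700 ft.
Airport 2: ISA temp = -2°C, deviation -1°C, DA = 8500 + 120 × (-1) = 8380 ft.
Airport 1 is higher by 9700 − 8380 = 1320 ft.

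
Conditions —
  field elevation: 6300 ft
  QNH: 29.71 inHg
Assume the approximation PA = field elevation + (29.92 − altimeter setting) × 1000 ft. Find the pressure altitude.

Pressure correction = (29.92 − 29.71) × 1000 = +210 ft.
Pressure altitude = 6300 + (+210) = 6510 ft.

6510 ft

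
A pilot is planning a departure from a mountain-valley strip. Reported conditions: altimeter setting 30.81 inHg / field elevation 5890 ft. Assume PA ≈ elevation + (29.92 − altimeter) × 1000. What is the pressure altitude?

Pressure correction = (29.92 − 30.81) × 1000 = -890 ft.
Pressure altitude = 5890 + (-890) = 5000 ft.

5000 ft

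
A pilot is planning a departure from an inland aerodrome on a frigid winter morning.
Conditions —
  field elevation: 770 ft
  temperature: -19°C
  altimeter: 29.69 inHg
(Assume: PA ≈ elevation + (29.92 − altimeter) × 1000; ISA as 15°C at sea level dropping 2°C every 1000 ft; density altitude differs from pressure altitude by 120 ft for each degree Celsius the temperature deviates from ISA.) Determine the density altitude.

-2840 ft

Pressure altitude = 770 + (29.92 − 29.69) × 1000 = 770 + (+230) = 1000 ft.
ISA temperature at 1000 ft = 15 − 2 × (1000/1000) = 13°C.
ISA deviation = -19 − 13 = -32°C.
Density altitude = 1000 + 120 × (-32) = -2840 ft.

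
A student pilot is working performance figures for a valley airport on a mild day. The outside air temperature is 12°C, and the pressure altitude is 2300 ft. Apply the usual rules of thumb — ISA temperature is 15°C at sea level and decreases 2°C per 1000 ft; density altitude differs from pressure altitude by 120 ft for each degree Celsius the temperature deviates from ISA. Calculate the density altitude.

ISA temperature at 2300 ft = 15 − 2 × (2300/1000) = 10.4°C.
ISA deviation = 12 − 10.4 = +1.6°C.
Density altitude = 2300 + 120 × (1.6) = 2300 + (+192) = 2492 ft.

2492 ft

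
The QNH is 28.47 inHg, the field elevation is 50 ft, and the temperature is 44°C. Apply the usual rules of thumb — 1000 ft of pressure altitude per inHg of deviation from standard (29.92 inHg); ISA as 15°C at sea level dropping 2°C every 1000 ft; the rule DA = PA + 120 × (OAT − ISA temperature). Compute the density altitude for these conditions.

5340 ft

Pressure altitude = 50 + (29.92 − 28.47) × 1000 = 50 + (+1450) = 1500 ft.
ISA temperature at 1500 ft = 15 − 2 × (1500/1000) = 12°C.
ISA deviation = 44 − 12 = +32°C.
Density altitude = 1500 + 120 × (32) = 5340 ft.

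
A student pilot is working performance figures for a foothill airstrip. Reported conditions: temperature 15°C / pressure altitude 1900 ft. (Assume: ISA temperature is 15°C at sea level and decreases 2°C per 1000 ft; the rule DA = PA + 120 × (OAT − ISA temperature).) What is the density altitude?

2356 ft

ISA temperature at 1900 ft = 15 − 2 × (1900/1000) = 11.2°C.
ISA deviation = 15 − 11.2 = +3.8°C.
Density altitude = 1900 + 120 × (3.8) = 1900 + (+456) = 2356 ft.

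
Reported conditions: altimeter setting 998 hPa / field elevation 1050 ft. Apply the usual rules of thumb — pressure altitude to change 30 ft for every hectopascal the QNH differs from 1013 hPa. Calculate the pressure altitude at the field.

Pressure correction = (1013 − 998) × 30 = +450 ft.
Pressure altitude = 1050 + (+450) = 1500 ft.

1500 ft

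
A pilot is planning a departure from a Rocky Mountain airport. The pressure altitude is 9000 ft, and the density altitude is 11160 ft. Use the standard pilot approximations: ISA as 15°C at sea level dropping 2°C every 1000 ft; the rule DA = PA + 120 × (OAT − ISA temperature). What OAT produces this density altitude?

15°C

Density altitude − pressure altitude = 11160 − 9000 = +2160 ft.
At 120 ft/°C that is an ISA deviation of 2160/120 = +18°C.
ISA temperature at 9000 ft = 15 − 2 × (9000/1000) = -3°C.
OAT = ISA + deviation = -3 + (+18) = 15°C.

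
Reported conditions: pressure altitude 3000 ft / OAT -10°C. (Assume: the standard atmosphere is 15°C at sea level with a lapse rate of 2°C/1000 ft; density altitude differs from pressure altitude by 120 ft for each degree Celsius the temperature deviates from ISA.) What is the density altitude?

720 ft

ISA temperature at 3000 ft = 15 − 2 × (3000/1000) = 9°C.
ISA deviation = -10 − 9 = -19°C.
Density altitude = 3000 + 120 × (-19) = 3000 + (-2280) = 720 ft.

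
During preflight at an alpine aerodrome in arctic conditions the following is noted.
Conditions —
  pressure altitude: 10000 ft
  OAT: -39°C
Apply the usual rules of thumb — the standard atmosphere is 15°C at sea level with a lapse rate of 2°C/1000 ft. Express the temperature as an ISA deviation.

ISA-34°C

ISA temperature at 10000 ft = 15 − 2 × (10000/1000) = -5°C.
Deviation = OAT − ISA = -39 − (-5) = -34°C.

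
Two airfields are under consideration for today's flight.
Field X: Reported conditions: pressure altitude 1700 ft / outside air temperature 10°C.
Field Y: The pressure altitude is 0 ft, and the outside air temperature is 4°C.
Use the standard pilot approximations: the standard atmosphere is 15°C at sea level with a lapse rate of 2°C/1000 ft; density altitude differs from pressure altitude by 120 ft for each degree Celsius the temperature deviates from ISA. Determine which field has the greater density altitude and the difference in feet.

Field X: ISA temp = 11.6°C, deviation -1.6°C, DA = 1700 + 120 × (-1.6) = 1508 ft.
Field Y: ISA temp = 15°C, deviation -11°C, DA = 0 + 120 × (-11) = -1320 ft.
Field X is higher by 1508 − (-1320) = 2828 ft.

Field X by 2828 ft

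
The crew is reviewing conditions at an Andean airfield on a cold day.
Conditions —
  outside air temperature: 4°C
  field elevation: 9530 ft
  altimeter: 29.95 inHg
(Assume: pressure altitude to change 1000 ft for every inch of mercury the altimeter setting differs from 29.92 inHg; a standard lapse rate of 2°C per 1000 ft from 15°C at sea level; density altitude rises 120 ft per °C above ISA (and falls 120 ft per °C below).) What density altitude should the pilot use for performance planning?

10460 ft

Pressure altitude = 9530 + (29.92 − 29.95) × 1000 = 9530 + (-30) = 9500 ft.
ISA temperature at 9500 ft = 15 − 2 × (9500/1000) = -4°C.
ISA deviation = 4 − (-4) = +8°C.
Density altitude = 9500 + 120 × (8) = 10460 ft.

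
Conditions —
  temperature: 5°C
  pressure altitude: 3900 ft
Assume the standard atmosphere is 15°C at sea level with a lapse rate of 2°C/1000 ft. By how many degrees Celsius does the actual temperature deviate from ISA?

ISA temperature at 3900 ft = 15 − 2 × (3900/1000) = 7.2°C.
Deviation = OAT − ISA = 5 − 7.2 = -2.2°C.

ISA-2.2°C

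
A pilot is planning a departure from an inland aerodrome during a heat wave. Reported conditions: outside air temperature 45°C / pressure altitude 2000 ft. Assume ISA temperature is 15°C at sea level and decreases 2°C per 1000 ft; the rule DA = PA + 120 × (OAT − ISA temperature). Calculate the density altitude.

6080 ft

ISA temperature at 2000 ft = 15 − 2 × (2000/1000) = 11°C.
ISA deviation = 45 − 11 = +34°C.
Density altitude = 2000 + 120 × (34) = 2000 + (+4080) = 6080 ft.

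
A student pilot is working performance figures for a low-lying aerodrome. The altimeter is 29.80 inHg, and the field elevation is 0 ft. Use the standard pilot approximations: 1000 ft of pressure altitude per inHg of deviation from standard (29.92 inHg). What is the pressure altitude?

Pressure correction = (29.92 − 29.80) × 1000 = +120 ft.
Pressure altitude = 0 + (+120) = 120 ft.

120 ft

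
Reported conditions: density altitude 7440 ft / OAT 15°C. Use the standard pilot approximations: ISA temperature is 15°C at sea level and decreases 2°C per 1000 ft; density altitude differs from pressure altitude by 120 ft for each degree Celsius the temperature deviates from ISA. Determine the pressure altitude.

6000 ft

DA = PA + 120 × (OAT − (15 − 2·PA/1000)) = PA + 120·OAT − 1800 + 0.24·PA = 1.24·PA + 120·OAT − 1800.
So 1.24·PA = 7440 − 120 × 15 + 1800 = 7440.
PA = 7440 / 1.24 = 6000 ft.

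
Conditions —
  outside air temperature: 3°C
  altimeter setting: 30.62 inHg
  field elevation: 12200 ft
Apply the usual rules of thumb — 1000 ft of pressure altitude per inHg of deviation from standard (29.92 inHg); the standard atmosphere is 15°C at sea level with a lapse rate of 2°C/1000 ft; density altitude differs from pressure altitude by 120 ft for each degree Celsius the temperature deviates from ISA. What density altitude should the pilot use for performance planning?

12820 ft

Pressure altitude = 12200 + (29.92 − 30.62) × 1000 = 12200 + (-700) = 11500 ft.
ISA temperature at 11500 ft = 15 − 2 × (11500/1000) = -8°C.
ISA deviation = 3 − (-8) = +11°C.
Density altitude = 11500 + 120 × (11) = 12820 ft.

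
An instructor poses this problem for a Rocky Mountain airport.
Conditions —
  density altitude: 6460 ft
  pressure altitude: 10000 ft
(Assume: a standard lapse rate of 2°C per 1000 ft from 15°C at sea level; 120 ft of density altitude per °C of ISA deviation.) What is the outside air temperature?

Density altitude − pressure altitude = 6460 − 10000 = -3540 ft.
At 120 ft/°C that is an ISA deviation of -3540/120 = -29.5°C.
ISA temperature at 10000 ft = 15 − 2 × (10000/1000) = -5°C.
OAT = ISA + deviation = -5 + (-29.5) = -34.5°C.

-34.5°C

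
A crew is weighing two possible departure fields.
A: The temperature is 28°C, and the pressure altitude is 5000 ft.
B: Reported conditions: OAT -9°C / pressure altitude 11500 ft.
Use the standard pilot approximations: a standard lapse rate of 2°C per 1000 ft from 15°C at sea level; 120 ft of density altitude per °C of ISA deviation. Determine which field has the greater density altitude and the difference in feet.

A: ISA temp = 5°C, deviation +23°C, DA = 5000 + 120 × 23 = 7760 ft.
B: ISA temp = -8°C, deviation -1°C, DA = 11500 + 120 × (-1) = 11380 ft.
B is higher by 11380 − 7760 = 3620 ft.

B by 3620 ft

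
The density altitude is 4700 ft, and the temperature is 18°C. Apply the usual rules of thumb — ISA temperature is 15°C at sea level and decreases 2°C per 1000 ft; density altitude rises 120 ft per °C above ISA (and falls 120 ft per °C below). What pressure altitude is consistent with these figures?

DA = PA + 120 × (OAT − (15 − 2·PA/1000)) = PA + 120·OAT − 1800 + 0.24·PA = 1.24·PA + 120·OAT − 1800.
So 1.24·PA = 4700 − 120 × 18 + 1800 = 4340.
PA = 4340 / 1.24 = 3500 ft.

3500 ft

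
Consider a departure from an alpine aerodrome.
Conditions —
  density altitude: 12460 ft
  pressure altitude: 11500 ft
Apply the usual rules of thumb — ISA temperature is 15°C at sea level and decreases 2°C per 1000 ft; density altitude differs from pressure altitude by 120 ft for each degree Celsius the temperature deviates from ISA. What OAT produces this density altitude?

Density altitude − pressure altitude = 12460 − 11500 = +960 ft.
At 120 ft/°C that is an ISA deviation of 960/120 = +8°C.
ISA temperature at 11500 ft = 15 − 2 × (11500/1000) = -8°C.
OAT = ISA + deviation = -8 + (+8) = 0°C.

0°C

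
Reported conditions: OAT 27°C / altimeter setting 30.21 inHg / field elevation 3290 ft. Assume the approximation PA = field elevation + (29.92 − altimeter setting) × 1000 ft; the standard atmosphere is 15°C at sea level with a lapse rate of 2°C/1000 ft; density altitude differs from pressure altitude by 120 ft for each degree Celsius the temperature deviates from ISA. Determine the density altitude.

Pressure altitude = 3290 + (29.92 − 30.21) × 1000 = 3290 + (-290) = 3000 ft.
ISA temperature at 3000 ft = 15 − 2 × (3000/1000) = 9°C.
ISA deviation = 27 − 9 = +18°C.
Density altitude = 3000 + 120 × (18) = 5160 ft.

5160 ft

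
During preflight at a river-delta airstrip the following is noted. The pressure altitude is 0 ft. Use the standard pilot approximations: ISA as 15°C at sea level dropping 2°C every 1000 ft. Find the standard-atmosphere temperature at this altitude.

15°C

ISA temperature = 15 − 2 × (0/1000) = 15 − 0 = 15°C.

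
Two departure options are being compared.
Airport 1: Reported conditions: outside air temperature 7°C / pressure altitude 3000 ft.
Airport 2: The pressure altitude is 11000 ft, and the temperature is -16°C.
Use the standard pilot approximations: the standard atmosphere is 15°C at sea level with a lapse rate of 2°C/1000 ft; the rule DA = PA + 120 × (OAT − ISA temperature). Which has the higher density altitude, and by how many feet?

Airport 1: ISA temp = 9°C, deviation -2°C, DA = 3000 + 120 × (-2) = 2760 ft.
Airport 2: ISA temp = -7°C, deviation -9°C, DA = 11000 + 120 × (-9) = 9920 ft.
Airport 2 is higher by 9920 − 2760 = 7160 ft.

Airport 2 by 7160 ft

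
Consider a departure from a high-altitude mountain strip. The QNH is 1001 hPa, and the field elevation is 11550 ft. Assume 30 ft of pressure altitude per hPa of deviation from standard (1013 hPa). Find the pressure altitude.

11910 ft

Pressure correction = (1013 − 1001) × 30 = +360 ft.
Pressure altitude = 11550 + (+360) = 11910 ft.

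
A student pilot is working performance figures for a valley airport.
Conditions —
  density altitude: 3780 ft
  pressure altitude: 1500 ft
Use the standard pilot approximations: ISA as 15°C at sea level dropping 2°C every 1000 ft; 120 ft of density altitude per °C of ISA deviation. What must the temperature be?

31°C

Density altitude − pressure altitude = 3780 − 1500 = +2280 ft.
At 120 ft/°C that is an ISA deviation of 2280/120 = +19°C.
ISA temperature at 1500 ft = 15 − 2 × (1500/1000) = 12°C.
OAT = ISA + deviation = 12 + (+19) = 31°C.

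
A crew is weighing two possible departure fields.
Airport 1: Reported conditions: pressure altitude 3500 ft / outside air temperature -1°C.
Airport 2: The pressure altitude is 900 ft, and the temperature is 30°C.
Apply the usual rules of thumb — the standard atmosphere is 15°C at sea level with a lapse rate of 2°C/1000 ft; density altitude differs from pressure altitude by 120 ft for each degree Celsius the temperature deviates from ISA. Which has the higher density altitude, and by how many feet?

Airport 2 by 496 ft

Airport 1: ISA temp = 8°C, deviation -9°C, DA = 3500 + 120 × (-9) = 2420 ft.
Airport 2: ISA temp = 13.2°C, deviation +16.8°C, DA = 900 + 120 × 16.8 = 2916 ft.
Airport 2 is higher by 2916 − 2420 = 496 ft.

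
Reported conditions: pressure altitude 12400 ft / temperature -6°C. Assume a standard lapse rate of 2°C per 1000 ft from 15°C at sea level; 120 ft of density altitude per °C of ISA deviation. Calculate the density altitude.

ISA temperature at 12400 ft = 15 − 2 × (12400/1000) = -9.8°C.
ISA deviation = -6 − (-9.8) = +3.8°C.
Density altitude = 12400 + 120 × (3.8) = 12400 + (+456) = 12856 ft.

12856 ft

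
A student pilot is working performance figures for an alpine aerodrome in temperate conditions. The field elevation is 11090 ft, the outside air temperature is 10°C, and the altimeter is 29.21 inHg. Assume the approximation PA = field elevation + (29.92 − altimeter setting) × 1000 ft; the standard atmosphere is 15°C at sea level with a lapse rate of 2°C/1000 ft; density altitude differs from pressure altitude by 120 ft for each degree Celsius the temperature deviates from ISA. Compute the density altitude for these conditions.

14032 ft

Pressure altitude = 11090 + (29.92 − 29.21) × 1000 = 11090 + (+710) = 11800 ft.
ISA temperature at 11800 ft = 15 − 2 × (11800/1000) = -8.6°C.
ISA deviation = 10 − (-8.6) = +18.6°C.
Density altitude = 11800 + 120 × (18.6) = 14032 ft.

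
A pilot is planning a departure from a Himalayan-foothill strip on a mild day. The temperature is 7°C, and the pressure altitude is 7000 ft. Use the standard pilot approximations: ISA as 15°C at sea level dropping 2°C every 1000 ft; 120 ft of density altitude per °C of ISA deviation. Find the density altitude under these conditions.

7720 ft

ISA temperature at 7000 ft = 15 − 2 × (7000/1000) = 1°C.
ISA deviation = 7 − 1 = +6°C.
Density altitude = 7000 + 120 × (6) = 7000 + (+720) = 7720 ft.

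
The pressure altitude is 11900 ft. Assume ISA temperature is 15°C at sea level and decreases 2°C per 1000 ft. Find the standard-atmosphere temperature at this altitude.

ISA temperature = 15 − 2 × (11900/1000) = 15 − 23.8 = -8.8°C.

-8.8°C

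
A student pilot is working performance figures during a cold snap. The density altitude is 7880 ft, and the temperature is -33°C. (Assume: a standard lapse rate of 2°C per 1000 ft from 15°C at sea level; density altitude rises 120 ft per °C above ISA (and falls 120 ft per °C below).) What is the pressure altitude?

11000 ft

DA = PA + 120 × (OAT − (15 − 2·PA/1000)) = PA + 120·OAT − 1800 + 0.24·PA = 1.24·PA + 120·OAT − 1800.
So 1.24·PA = 7880 − 120 × (-33) + 1800 = 13640.
PA = 13640 / 1.24 = 11000 ft.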